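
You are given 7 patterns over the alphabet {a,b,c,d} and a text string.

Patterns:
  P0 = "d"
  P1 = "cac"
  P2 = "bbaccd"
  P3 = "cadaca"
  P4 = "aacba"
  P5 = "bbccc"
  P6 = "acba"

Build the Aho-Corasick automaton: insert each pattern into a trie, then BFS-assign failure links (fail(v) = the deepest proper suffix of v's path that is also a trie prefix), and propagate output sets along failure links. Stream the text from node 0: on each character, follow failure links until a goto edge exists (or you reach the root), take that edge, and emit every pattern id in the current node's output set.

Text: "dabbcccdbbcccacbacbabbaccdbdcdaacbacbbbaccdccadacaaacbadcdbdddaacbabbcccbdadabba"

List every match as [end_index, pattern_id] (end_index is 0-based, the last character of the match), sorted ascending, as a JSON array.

Build:
Trie (insert patterns):
  n0 'ε': a→15 b→5 c→2 d→1
  n1 'd': ·  [P0 ends]
  n2 'c': a→3
  n3 'ca': c→4 d→11
  n4 'cac': ·  [P1 ends]
  n5 'b': b→6
  n6 'bb': a→7 c→20
  n7 'bba': c→8
  n8 'bbac': c→9
  n9 'bbacc': d→10
  n10 'bbaccd': ·  [P2 ends]
  n11 'cad': a→12
  n12 'cada': c→13
  n13 'cadac': a→14
  n14 'cadaca': ·  [P3 ends]
  n15 'a': a→16 c→23
  n16 'aa': c→17
  n17 'aac': b→18
  n18 'aacb': a→19
  n19 'aacba': ·  [P4 ends]
  n20 'bbc': c→21
  n21 'bbcc': c→22
  n22 'bbccc': ·  [P5 ends]
  n23 'ac': b→24
  n24 'acb': a→25
  n25 'acba': ·  [P6 ends]

BFS fail/out derivation:
  fail(1) 'd': from fail(0)=0 chase 'd': 0 ⇒ 0;  out={0}∪out(0)={0}
  fail(2) 'c': from fail(0)=0 chase 'c': 0 ⇒ 0;  out=∅∪out(0)=∅
  fail(5) 'b': from fail(0)=0 chase 'b': 0 ⇒ 0;  out=∅∪out(0)=∅
  fail(15) 'a': from fail(0)=0 chase 'a': 0 ⇒ 0;  out=∅∪out(0)=∅
  fail(3) 'ca': from fail(2)=0 chase 'a': 0 ⇒ 15;  out=∅∪out(15)=∅
  fail(6) 'bb': from fail(5)=0 chase 'b': 0 ⇒ 5;  out=∅∪out(5)=∅
  fail(16) 'aa': from fail(15)=0 chase 'a': 0 ⇒ 15;  out=∅∪out(15)=∅
  fail(23) 'ac': from fail(15)=0 chase 'c': 0 ⇒ 2;  out=∅∪out(2)=∅
  fail(4) 'cac': from fail(3)=15 chase 'c': 15 ⇒ 23;  out={1}∪out(23)={1}
  fail(7) 'bba': from fail(6)=5 chase 'a': 5→0 ⇒ 15;  out=∅∪out(15)=∅
  fail(11) 'cad': from fail(3)=15 chase 'd': 15→0 ⇒ 1;  out=∅∪out(1)={0}
  fail(17) 'aac': from fail(16)=15 chase 'c': 15 ⇒ 23;  out=∅∪out(23)=∅
  fail(20) 'bbc': from fail(6)=5 chase 'c': 5→0 ⇒ 2;  out=∅∪out(2)=∅
  fail(24) 'acb': from fail(23)=2 chase 'b': 2→0 ⇒ 5;  out=∅∪out(5)=∅
  fail(8) 'bbac': from fail(7)=15 chase 'c': 15 ⇒ 23;  out=∅∪out(23)=∅
  fail(12) 'cada': from fail(11)=1 chase 'a': 1→0 ⇒ 15;  out=∅∪out(15)=∅
  fail(18) 'aacb': from fail(17)=23 chase 'b': 23 ⇒ 24;  out=∅∪out(24)=∅
  fail(21) 'bbcc': from fail(20)=2 chase 'c': 2→0 ⇒ 2;  out=∅∪out(2)=∅
  fail(25) 'acba': from fail(24)=5 chase 'a': 5→0 ⇒ 15;  out={6}∪out(15)={6}
  fail(9) 'bbacc': from fail(8)=23 chase 'c': 23→2→0 ⇒ 2;  out=∅∪out(2)=∅
  fail(13) 'cadac': from fail(12)=15 chase 'c': 15 ⇒ 23;  out=∅∪out(23)=∅
  fail(19) 'aacba': from fail(18)=24 chase 'a': 24 ⇒ 25;  out={4}∪out(25)={4,6}
  fail(22) 'bbccc': from fail(21)=2 chase 'c': 2→0 ⇒ 2;  out={5}∪out(2)={5}
  fail(10) 'bbaccd': from fail(9)=2 chase 'd': 2→0 ⇒ 1;  out={2}∪out(1)={0,2}
  fail(14) 'cadaca': from fail(13)=23 chase 'a': 23→2 ⇒ 3;  out={3}∪out(3)={3}

Run:
pos 0 'd': at 1  emit P0@[0:0]
pos 1 'a': at 15 ·f
pos 2 'b': at 5 ·f
pos 3 'b': at 6
pos 4 'c': at 20
pos 5 'c': at 21
pos 6 'c': at 22  emit P5@[2:6]
pos 7 'd': at 1 ·f  emit P0@[7:7]
pos 8 'b': at 5 ·f
pos 9 'b': at 6
pos 10 'c': at 20
pos 11 'c': at 21
pos 12 'c': at 22  emit P5@[8:12]
pos 13 'a': at 3 ·f
pos 14 'c': at 4  emit P1@[12:14]
pos 15 'b': at 24 ·f
pos 16 'a': at 25  emit P6@[13:16]
pos 17 'c': at 23 ·f
pos 18 'b': at 24
pos 19 'a': at 25  emit P6@[16:19]
pos 20 'b': at 5 ·f
pos 21 'b': at 6
pos 22 'a': at 7
pos 23 'c': at 8
pos 24 'c': at 9
pos 25 'd': at 10  emit P0@[25:25],P2@[20:25]
pos 26 'b': at 5 ·f
pos 27 'd': at 1 ·f  emit P0@[27:27]
pos 28 'c': at 2 ·f
pos 29 'd': at 1 ·f  emit P0@[29:29]
pos 30 'a': at 15 ·f
pos 31 'a': at 16
pos 32 'c': at 17
pos 33 'b': at 18
pos 34 'a': at 19  emit P4@[30:34],P6@[31:34]
pos 35 'c': at 23 ·f
pos 36 'b': at 24
pos 37 'b': at 6 ·f
pos 38 'b': at 6 ·f
pos 39 'a': at 7
pos 40 'c': at 8
pos 41 'c': at 9
pos 42 'd': at 10  emit P0@[42:42],P2@[37:42]
pos 43 'c': at 2 ·f
pos 44 'c': at 2 ·f
pos 45 'a': at 3
pos 46 'd': at 11  emit P0@[46:46]
pos 47 'a': at 12
pos 48 'c': at 13
pos 49 'a': at 14  emit P3@[44:49]
pos 50 'a': at 16 ·f
pos 51 'a': at 16 ·f
pos 52 'c': at 17
pos 53 'b': at 18
pos 54 'a': at 19  emit P4@[50:54],P6@[51:54]
pos 55 'd': at 1 ·f  emit P0@[55:55]
pos 56 'c': at 2 ·f
pos 57 'd': at 1 ·f  emit P0@[57:57]
pos 58 'b': at 5 ·f
pos 59 'd': at 1 ·f  emit P0@[59:59]
pos 60 'd': at 1 ·f  emit P0@[60:60]
pos 61 'd': at 1 ·f  emit P0@[61:61]
pos 62 'a': at 15 ·f
pos 63 'a': at 16
pos 64 'c': at 17
pos 65 'b': at 18
pos 66 'a': at 19  emit P4@[62:66],P6@[63:66]
pos 67 'b': at 5 ·f
pos 68 'b': at 6
pos 69 'c': at 20
pos 70 'c': at 21
pos 71 'c': at 22  emit P5@[67:71]
pos 72 'b': at 5 ·f
pos 73 'd': at 1 ·f  emit P0@[73:73]
pos 74 'a': at 15 ·f
pos 75 'd': at 1 ·f  emit P0@[75:75]
pos 76 'a': at 15 ·f
pos 77 'b': at 5 ·f
pos 78 'b': at 6
pos 79 'a': at 7

Matches: [[0,0],[6,5],[7,0],[12,5],[14,1],[16,6],[19,6],[25,0],[25,2],[27,0],[29,0],[34,4],[34,6],[42,0],[42,2],[46,0],[49,3],[54,4],[54,6],[55,0],[57,0],[59,0],[60,0],[61,0],[66,4],[66,6],[71,5],[73,0],[75,0]]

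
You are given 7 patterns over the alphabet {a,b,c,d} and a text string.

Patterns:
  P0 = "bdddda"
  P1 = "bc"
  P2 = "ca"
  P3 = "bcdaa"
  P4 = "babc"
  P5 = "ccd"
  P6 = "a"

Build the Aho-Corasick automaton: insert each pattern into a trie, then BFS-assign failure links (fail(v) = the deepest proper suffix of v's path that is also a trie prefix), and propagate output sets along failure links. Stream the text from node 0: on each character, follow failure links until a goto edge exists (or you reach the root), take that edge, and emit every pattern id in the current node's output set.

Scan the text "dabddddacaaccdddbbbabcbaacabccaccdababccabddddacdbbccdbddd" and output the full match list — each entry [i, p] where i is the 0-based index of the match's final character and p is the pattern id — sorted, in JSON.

Build:
Trie nodes:
  0='ε' goto a→18 b→1 c→8
  1='b' goto a→13 c→7 d→2
  2='bd' goto d→3
  3='bdd' goto d→4
  4='bddd' goto d→5
  5='bdddd' goto a→6
  6='bdddda' goto ·  [P0 ends]
  7='bc' goto d→10  [P1 ends]
  8='c' goto a→9 c→16
  9='ca' goto ·  [P2 ends]
  10='bcd' goto a→11
  11='bcda' goto a→12
  12='bcdaa' goto ·  [P3 ends]
  13='ba' goto b→14
  14='bab' goto c→15
  15='babc' goto ·  [P4 ends]
  16='cc' goto d→17
  17='ccd' goto ·  [P5 ends]
  18='a' goto ·  [P6 ends]

BFS fail/out derivation:
  n1('b'): parent n0 fail=0; on 'b' 0 → fail=0;  out ∅∪∅=∅
  n8('c'): parent n0 fail=0; on 'c' 0 → fail=0;  out ∅∪∅=∅
  n18('a'): parent n0 fail=0; on 'a' 0 → fail=0;  out {6}∪∅={6}
  n2('bd'): parent n1 fail=0; on 'd' 0 → fail=0;  out ∅∪∅=∅
  n7('bc'): parent n1 fail=0; on 'c' 0 → fail=8;  out {1}∪∅={1}
  n9('ca'): parent n8 fail=0; on 'a' 0 → fail=18;  out {2}∪{6}={2,6}
  n13('ba'): parent n1 fail=0; on 'a' 0 → fail=18;  out ∅∪{6}={6}
  n16('cc'): parent n8 fail=0; on 'c' 0 → fail=8;  out ∅∪∅=∅
  n3('bdd'): parent n2 fail=0; on 'd' 0 → fail=0;  out ∅∪∅=∅
  n10('bcd'): parent n7 fail=8; on 'd' 8→0 → fail=0;  out ∅∪∅=∅
  n14('bab'): parent n13 fail=18; on 'b' 18→0 → fail=1;  out ∅∪∅=∅
  n17('ccd'): parent n16 fail=8; on 'd' 8→0 → fail=0;  out {5}∪∅={5}
  n4('bddd'): parent n3 fail=0; on 'd' 0 → fail=0;  out ∅∪∅=∅
  n11('bcda'): parent n10 fail=0; on 'a' 0 → fail=18;  out ∅∪{6}={6}
  n15('babc'): parent n14 fail=1; on 'c' 1 → fail=7;  out {4}∪{1}={1,4}
  n5('bdddd'): parent n4 fail=0; on 'd' 0 → fail=0;  out ∅∪∅=∅
  n12('bcdaa'): parent n11 fail=18; on 'a' 18→0 → fail=18;  out {3}∪{6}={3,6}
  n6('bdddda'): parent n5 fail=0; on 'a' 0 → fail=18;  out {0}∪{6}={0,6}

Run:
pos 0 'd': at 0
pos 1 'a': at 18  emit P6@[1:1]
pos 2 'b': at 1 (fail-walked)
pos 3 'd': at 2
pos 4 'd': at 3
pos 5 'd': at 4
pos 6 'd': at 5
pos 7 'a': at 6  emit P0@[2:7],P6@[7:7]
pos 8 'c': at 8 (fail-walked)
pos 9 'a': at 9  emit P2@[8:9],P6@[9:9]
pos 10 'a': at 18 (fail-walked)  emit P6@[10:10]
pos 11 'c': at 8 (fail-walked)
pos 12 'c': at 16
pos 13 'd': at 17  emit P5@[11:13]
pos 14 'd': at 0 (fail-walked)
pos 15 'd': at 0
pos 16 'b': at 1
pos 17 'b': at 1 (fail-walked)
pos 18 'b': at 1 (fail-walked)
pos 19 'a': at 13  emit P6@[19:19]
pos 20 'b': at 14
pos 21 'c': at 15  emit P1@[20:21],P4@[18:21]
pos 22 'b': at 1 (fail-walked)
pos 23 'a': at 13  emit P6@[23:23]
pos 24 'a': at 18 (fail-walked)  emit P6@[24:24]
pos 25 'c': at 8 (fail-walked)
pos 26 'a': at 9  emit P2@[25:26],P6@[26:26]
pos 27 'b': at 1 (fail-walked)
pos 28 'c': at 7  emit P1@[27:28]
pos 29 'c': at 16 (fail-walked)
pos 30 'a': at 9 (fail-walked)  emit P2@[29:30],P6@[30:30]
pos 31 'c': at 8 (fail-walked)
pos 32 'c': at 16
pos 33 'd': at 17  emit P5@[31:33]
pos 34 'a': at 18 (fail-walked)  emit P6@[34:34]
pos 35 'b': at 1 (fail-walked)
pos 36 'a': at 13  emit P6@[36:36]
pos 37 'b': at 14
pos 38 'c': at 15  emit P1@[37:38],P4@[35:38]
pos 39 'c': at 16 (fail-walked)
pos 40 'a': at 9 (fail-walked)  emit P2@[39:40],P6@[40:40]
pos 41 'b': at 1 (fail-walked)
pos 42 'd': at 2
pos 43 'd': at 3
pos 44 'd': at 4
pos 45 'd': at 5
pos 46 'a': at 6  emit P0@[41:46],P6@[46:46]
pos 47 'c': at 8 (fail-walked)
pos 48 'd': at 0 (fail-walked)
pos 49 'b': at 1
pos 50 'b': at 1 (fail-walked)
pos 51 'c': at 7  emit P1@[50:51]
pos 52 'c': at 16 (fail-walked)
pos 53 'd': at 17  emit P5@[51:53]
pos 54 'b': at 1 (fail-walked)
pos 55 'd': at 2
pos 56 'd': at 3
pos 57 'd': at 4

All matches (sorted): [[1,6],[7,0],[7,6],[9,2],[9,6],[10,6],[13,5],[19,6],[21,1],[21,4],[23,6],[24,6],[26,2],[26,6],[28,1],[30,2],[30,6],[33,5],[34,6],[36,6],[38,1],[38,4],[40,2],[40,6],[46,0],[46,6],[51,1],[53,5]]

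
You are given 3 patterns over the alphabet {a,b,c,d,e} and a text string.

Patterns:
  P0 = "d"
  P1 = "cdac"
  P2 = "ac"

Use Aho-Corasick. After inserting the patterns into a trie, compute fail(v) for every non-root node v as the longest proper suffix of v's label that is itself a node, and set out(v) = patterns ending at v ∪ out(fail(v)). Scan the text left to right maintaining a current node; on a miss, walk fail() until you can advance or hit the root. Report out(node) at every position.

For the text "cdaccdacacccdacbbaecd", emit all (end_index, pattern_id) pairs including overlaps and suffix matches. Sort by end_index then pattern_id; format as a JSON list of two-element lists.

Construct AC machine:
Trie nodes:
  n0 'ε': a→6 c→2 d→1
  n1 'd': ·  ←P0
  n2 'c': d→3
  n3 'cd': a→4
  n4 'cda': c→5
  n5 'cdac': ·  ←P1
  n6 'a': c→7
  n7 'ac': ·  ←P2

Failure links (BFS by depth):
  fail(1) 'd': from fail(0)=0 chase 'd': 0 ⇒ 0;  out={0}∪out(0)={0}
  fail(2) 'c': from fail(0)=0 chase 'c': 0 ⇒ 0;  out=∅∪out(0)=∅
  fail(6) 'a': from fail(0)=0 chase 'a': 0 ⇒ 0;  out=∅∪out(0)=∅
  fail(3) 'cd': from fail(2)=0 chase 'd': 0 ⇒ 1;  out=∅∪out(1)={0}
  fail(7) 'ac': from fail(6)=0 chase 'c': 0 ⇒ 2;  out={2}∪out(2)={2}
  fail(4) 'cda': from fail(3)=1 chase 'a': 1→0 ⇒ 6;  out=∅∪out(6)=∅
  fail(5) 'cdac': from fail(4)=6 chase 'c': 6 ⇒ 7;  out={1}∪out(7)={1,2}

Run:
pos 0 'c': at 2
pos 1 'd': at 3  ** P0@[1:1]
pos 2 'a': at 4
pos 3 'c': at 5  ** P1@[0:3],P2@[2:3]
pos 4 'c': at 2 ·f
pos 5 'd': at 3  ** P0@[5:5]
pos 6 'a': at 4
pos 7 'c': at 5  ** P1@[4:7],P2@[6:7]
pos 8 'a': at 6 ·f
pos 9 'c': at 7  ** P2@[8:9]
pos 10 'c': at 2 ·f
pos 11 'c': at 2 ·f
pos 12 'd': at 3  ** P0@[12:12]
pos 13 'a': at 4
pos 14 'c': at 5  ** P1@[11:14],P2@[13:14]
pos 15 'b': at 0 ·f
pos 16 'b': at 0
pos 17 'a': at 6
pos 18 'e': at 0 ·f
pos 19 'c': at 2
pos 20 'd': at 3  ** P0@[20:20]

Result: [[1,0],[3,1],[3,2],[5,0],[7,1],[7,2],[9,2],[12,0],[14,1],[14,2],[20,0]]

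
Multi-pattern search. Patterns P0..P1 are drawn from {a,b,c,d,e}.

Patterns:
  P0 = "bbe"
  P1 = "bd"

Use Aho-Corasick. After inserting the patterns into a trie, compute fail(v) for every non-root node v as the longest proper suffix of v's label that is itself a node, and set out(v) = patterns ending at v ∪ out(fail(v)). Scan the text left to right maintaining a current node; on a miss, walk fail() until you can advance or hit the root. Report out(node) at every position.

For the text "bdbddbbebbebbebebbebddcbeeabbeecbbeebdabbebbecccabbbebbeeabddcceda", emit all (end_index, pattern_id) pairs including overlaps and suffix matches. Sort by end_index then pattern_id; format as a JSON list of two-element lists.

Build automaton:
Trie (insert patterns):
  0='ε' goto b→1
  1='b' goto b→2 d→4
  2='bb' goto e→3
  3='bbe' goto ·  [P0 ends]
  4='bd' goto ·  [P1 ends]

BFS fail/out derivation:
  n1('b'): parent n0 fail=0; on 'b' 0 → fail=0;  out ∅∪∅=∅
  n2('bb'): parent n1 fail=0; on 'b' 0 → fail=1;  out ∅∪∅=∅
  n4('bd'): parent n1 fail=0; on 'd' 0 → fail=0;  out {1}∪∅={1}
  n3('bbe'): parent n2 fail=1; on 'e' 1→0 → fail=0;  out {0}∪∅={0}

Run:
[0] read 'b'  n0⇒n1
[1] read 'd'  n1⇒n4  emit P1@[0:1]
[2] read 'b'  n4⇒n1 ·f
[3] read 'd'  n1⇒n4  emit P1@[2:3]
[4] read 'd'  n4⇒n0 ·f
[5] read 'b'  n0⇒n1
[6] read 'b'  n1⇒n2
[7] read 'e'  n2⇒n3  emit P0@[5:7]
[8] read 'b'  n3⇒n1 ·f
[9] read 'b'  n1⇒n2
[10] read 'e'  n2⇒n3  emit P0@[8:10]
[11] read 'b'  n3⇒n1 ·f
[12] read 'b'  n1⇒n2
[13] read 'e'  n2⇒n3  emit P0@[11:13]
[14] read 'b'  n3⇒n1 ·f
[15] read 'e'  n1⇒n0 ·f
[16] read 'b'  n0⇒n1
[17] read 'b'  n1⇒n2
[18] read 'e'  n2⇒n3  emit P0@[16:18]
[19] read 'b'  n3⇒n1 ·f
[20] read 'd'  n1⇒n4  emit P1@[19:20]
[21] read 'd'  n4⇒n0 ·f
[22] read 'c'  n0⇒n0
[23] read 'b'  n0⇒n1
[24] read 'e'  n1⇒n0 ·f
[25] read 'e'  n0⇒n0
[26] read 'a'  n0⇒n0
[27] read 'b'  n0⇒n1
[28] read 'b'  n1⇒n2
[29] read 'e'  n2⇒n3  emit P0@[27:29]
[30] read 'e'  n3⇒n0 ·f
[31] read 'c'  n0⇒n0
[32] read 'b'  n0⇒n1
[33] read 'b'  n1⇒n2
[34] read 'e'  n2⇒n3  emit P0@[32:34]
[35] read 'e'  n3⇒n0 ·f
[36] read 'b'  n0⇒n1
[37] read 'd'  n1⇒n4  emit P1@[36:37]
[38] read 'a'  n4⇒n0 ·f
[39] read 'b'  n0⇒n1
[40] read 'b'  n1⇒n2
[41] read 'e'  n2⇒n3  emit P0@[39:41]
[42] read 'b'  n3⇒n1 ·f
[43] read 'b'  n1⇒n2
[44] read 'e'  n2⇒n3  emit P0@[42:44]
[45] read 'c'  n3⇒n0 ·f
[46] read 'c'  n0⇒n0
[47] read 'c'  n0⇒n0
[48] read 'a'  n0⇒n0
[49] read 'b'  n0⇒n1
[50] read 'b'  n1⇒n2
[51] read 'b'  n2⇒n2 ·f
[52] read 'e'  n2⇒n3  emit P0@[50:52]
[53] read 'b'  n3⇒n1 ·f
[54] read 'b'  n1⇒n2
[55] read 'e'  n2⇒n3  emit P0@[53:55]
[56] read 'e'  n3⇒n0 ·f
[57] read 'a'  n0⇒n0
[58] read 'b'  n0⇒n1
[59] read 'd'  n1⇒n4  emit P1@[58:59]
[60] read 'd'  n4⇒n0 ·f
[61] read 'c'  n0⇒n0
[62] read 'c'  n0⇒n0
[63] read 'e'  n0⇒n0
[64] read 'd'  n0⇒n0
[65] read 'a'  n0⇒n0

Matches: [[1,1],[3,1],[7,0],[10,0],[13,0],[18,0],[20,1],[29,0],[34,0],[37,1],[41,0],[44,0],[52,0],[55,0],[59,1]]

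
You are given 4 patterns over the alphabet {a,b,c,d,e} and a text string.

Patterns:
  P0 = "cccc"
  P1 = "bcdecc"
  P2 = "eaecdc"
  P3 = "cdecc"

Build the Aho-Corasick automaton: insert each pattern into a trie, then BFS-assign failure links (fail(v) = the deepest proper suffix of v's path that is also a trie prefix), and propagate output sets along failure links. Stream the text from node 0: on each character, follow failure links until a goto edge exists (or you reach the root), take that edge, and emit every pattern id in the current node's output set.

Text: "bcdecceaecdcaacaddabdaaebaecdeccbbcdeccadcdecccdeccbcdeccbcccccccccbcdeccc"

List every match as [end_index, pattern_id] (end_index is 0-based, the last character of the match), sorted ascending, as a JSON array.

Build automaton:
Trie (insert patterns):
  n0 'ε': b→5 c→1 e→11
  n1 'c': c→2 d→17
  n2 'cc': c→3
  n3 'ccc': c→4
  n4 'cccc': ·  ←P0
  n5 'b': c→6
  n6 'bc': d→7
  n7 'bcd': e→8
  n8 'bcde': c→9
  n9 'bcdec': c→10
  n10 'bcdecc': ·  ←P1
  n11 'e': a→12
  n12 'ea': e→13
  n13 'eae': c→14
  n14 'eaec': d→15
  n15 'eaecd': c→16
  n16 'eaecdc': ·  ←P2
  n17 'cd': e→18
  n18 'cde': c→19
  n19 'cdec': c→20
  n20 'cdecc': ·  ←P3

BFS fail/out derivation:
  n1('c'): parent n0 fail=0; on 'c' 0 → fail=0;  out ∅∪∅=∅
  n5('b'): parent n0 fail=0; on 'b' 0 → fail=0;  out ∅∪∅=∅
  n11('e'): parent n0 fail=0; on 'e' 0 → fail=0;  out ∅∪∅=∅
  n2('cc'): parent n1 fail=0; on 'c' 0 → fail=1;  out ∅∪∅=∅
  n6('bc'): parent n5 fail=0; on 'c' 0 → fail=1;  out ∅∪∅=∅
  n12('ea'): parent n11 fail=0; on 'a' 0 → fail=0;  out ∅∪∅=∅
  n17('cd'): parent n1 fail=0; on 'd' 0 → fail=0;  out ∅∪∅=∅
  n3('ccc'): parent n2 fail=1; on 'c' 1 → fail=2;  out ∅∪∅=∅
  n7('bcd'): parent n6 fail=1; on 'd' 1 → fail=17;  out ∅∪∅=∅
  n13('eae'): parent n12 fail=0; on 'e' 0 → fail=11;  out ∅∪∅=∅
  n18('cde'): parent n17 fail=0; on 'e' 0 → fail=11;  out ∅∪∅=∅
  n4('cccc'): parent n3 fail=2; on 'c' 2 → fail=3;  out {0}∪∅={0}
  n8('bcde'): parent n7 fail=17; on 'e' 17 → fail=18;  out ∅∪∅=∅
  n14('eaec'): parent n13 fail=11; on 'c' 11→0 → fail=1;  out ∅∪∅=∅
  n19('cdec'): parent n18 fail=11; on 'c' 11→0 → fail=1;  out ∅∪∅=∅
  n9('bcdec'): parent n8 fail=18; on 'c' 18 → fail=19;  out ∅∪∅=∅
  n15('eaecd'): parent n14 fail=1; on 'd' 1 → fail=17;  out ∅∪∅=∅
  n20('cdecc'): parent n19 fail=1; on 'c' 1 → fail=2;  out {3}∪∅={3}
  n10('bcdecc'): parent n9 fail=19; on 'c' 19 → fail=20;  out {1}∪{3}={1,3}
  n16('eaecdc'): parent n15 fail=17; on 'c' 17→0 → fail=1;  out {2}∪∅={2}

Scan:
pos 0 'b': at 5
pos 1 'c': at 6
pos 2 'd': at 7
pos 3 'e': at 8
pos 4 'c': at 9
pos 5 'c': at 10  emit P1@[0:5],P3@[1:5]
pos 6 'e': at 11 (via fail)
pos 7 'a': at 12
pos 8 'e': at 13
pos 9 'c': at 14
pos 10 'd': at 15
pos 11 'c': at 16  emit P2@[6:11]
pos 12 'a': at 0 (via fail)
pos 13 'a': at 0
pos 14 'c': at 1
pos 15 'a': at 0 (via fail)
pos 16 'd': at 0
pos 17 'd': at 0
pos 18 'a': at 0
pos 19 'b': at 5
pos 20 'd': at 0 (via fail)
pos 21 'a': at 0
pos 22 'a': at 0
pos 23 'e': at 11
pos 24 'b': at 5 (via fail)
pos 25 'a': at 0 (via fail)
pos 26 'e': at 11
pos 27 'c': at 1 (via fail)
pos 28 'd': at 17
pos 29 'e': at 18
pos 30 'c': at 19
pos 31 'c': at 20  emit P3@[27:31]
pos 32 'b': at 5 (via fail)
pos 33 'b': at 5 (via fail)
pos 34 'c': at 6
pos 35 'd': at 7
pos 36 'e': at 8
pos 37 'c': at 9
pos 38 'c': at 10  emit P1@[33:38],P3@[34:38]
pos 39 'a': at 0 (via fail)
pos 40 'd': at 0
pos 41 'c': at 1
pos 42 'd': at 17
pos 43 'e': at 18
pos 44 'c': at 19
pos 45 'c': at 20  emit P3@[41:45]
pos 46 'c': at 3 (via fail)
pos 47 'd': at 17 (via fail)
pos 48 'e': at 18
pos 49 'c': at 19
pos 50 'c': at 20  emit P3@[46:50]
pos 51 'b': at 5 (via fail)
pos 52 'c': at 6
pos 53 'd': at 7
pos 54 'e': at 8
pos 55 'c': at 9
pos 56 'c': at 10  emit P1@[51:56],P3@[52:56]
pos 57 'b': at 5 (via fail)
pos 58 'c': at 6
pos 59 'c': at 2 (via fail)
pos 60 'c': at 3
pos 61 'c': at 4  emit P0@[58:61]
pos 62 'c': at 4 (via fail)  emit P0@[59:62]
pos 63 'c': at 4 (via fail)  emit P0@[60:63]
pos 64 'c': at 4 (via fail)  emit P0@[61:64]
pos 65 'c': at 4 (via fail)  emit P0@[62:65]
pos 66 'c': at 4 (via fail)  emit P0@[63:66]
pos 67 'b': at 5 (via fail)
pos 68 'c': at 6
pos 69 'd': at 7
pos 70 'e': at 8
pos 71 'c': at 9
pos 72 'c': at 10  emit P1@[67:72],P3@[68:72]
pos 73 'c': at 3 (via fail)

Result: [[5,1],[5,3],[11,2],[31,3],[38,1],[38,3],[45,3],[50,3],[56,1],[56,3],[61,0],[62,0],[63,0],[64,0],[65,0],[66,0],[72,1],[72,3]]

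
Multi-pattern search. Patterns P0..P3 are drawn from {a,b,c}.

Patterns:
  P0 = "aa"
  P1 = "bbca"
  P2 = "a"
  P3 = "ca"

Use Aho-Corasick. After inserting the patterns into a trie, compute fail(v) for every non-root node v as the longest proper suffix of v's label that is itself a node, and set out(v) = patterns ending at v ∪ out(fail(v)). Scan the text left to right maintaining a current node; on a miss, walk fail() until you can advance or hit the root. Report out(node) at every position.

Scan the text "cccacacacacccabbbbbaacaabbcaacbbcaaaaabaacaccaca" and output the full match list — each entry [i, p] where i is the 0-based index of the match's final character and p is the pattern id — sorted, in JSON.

Construct AC machine:
Trie nodes:
  n0 'ε': a→1 b→3 c→7
  n1 'a': a→2  ←P2
  n2 'aa': ·  ←P0
  n3 'b': b→4
  n4 'bb': c→5
  n5 'bbc': a→6
  n6 'bbca': ·  ←P1
  n7 'c': a→8
  n8 'ca': ·  ←P3

BFS fail/out derivation:
  fail(1) 'a': from fail(0)=0 chase 'a': 0 ⇒ 0;  out={2}∪out(0)={2}
  fail(3) 'b': from fail(0)=0 chase 'b': 0 ⇒ 0;  out=∅∪out(0)=∅
  fail(7) 'c': from fail(0)=0 chase 'c': 0 ⇒ 0;  out=∅∪out(0)=∅
  fail(2) 'aa': from fail(1)=0 chase 'a': 0 ⇒ 1;  out={0}∪out(1)={0,2}
  fail(4) 'bb': from fail(3)=0 chase 'b': 0 ⇒ 3;  out=∅∪out(3)=∅
  fail(8) 'ca': from fail(7)=0 chase 'a': 0 ⇒ 1;  out={3}∪out(1)={2,3}
  fail(5) 'bbc': from fail(4)=3 chase 'c': 3→0 ⇒ 7;  out=∅∪out(7)=∅
  fail(6) 'bbca': from fail(5)=7 chase 'a': 7 ⇒ 8;  out={1}∪out(8)={1,2,3}

Run:
pos 0 'c': at 7
pos 1 'c': at 7 (via fail)
pos 2 'c': at 7 (via fail)
pos 3 'a': at 8  → match P2@[3:3],P3@[2:3]
pos 4 'c': at 7 (via fail)
pos 5 'a': at 8  → match P2@[5:5],P3@[4:5]
pos 6 'c': at 7 (via fail)
pos 7 'a': at 8  → match P2@[7:7],P3@[6:7]
pos 8 'c': at 7 (via fail)
pos 9 'a': at 8  → match P2@[9:9],P3@[8:9]
pos 10 'c': at 7 (via fail)
pos 11 'c': at 7 (via fail)
pos 12 'c': at 7 (via fail)
pos 13 'a': at 8  → match P2@[13:13],P3@[12:13]
pos 14 'b': at 3 (via fail)
pos 15 'b': at 4
pos 16 'b': at 4 (via fail)
pos 17 'b': at 4 (via fail)
pos 18 'b': at 4 (via fail)
pos 19 'a': at 1 (via fail)  → match P2@[19:19]
pos 20 'a': at 2  → match P0@[19:20],P2@[20:20]
pos 21 'c': at 7 (via fail)
pos 22 'a': at 8  → match P2@[22:22],P3@[21:22]
pos 23 'a': at 2 (via fail)  → match P0@[22:23],P2@[23:23]
pos 24 'b': at 3 (via fail)
pos 25 'b': at 4
pos 26 'c': at 5
pos 27 'a': at 6  → match P1@[24:27],P2@[27:27],P3@[26:27]
pos 28 'a': at 2 (via fail)  → match P0@[27:28],P2@[28:28]
pos 29 'c': at 7 (via fail)
pos 30 'b': at 3 (via fail)
pos 31 'b': at 4
pos 32 'c': at 5
pos 33 'a': at 6  → match P1@[30:33],P2@[33:33],P3@[32:33]
pos 34 'a': at 2 (via fail)  → match P0@[33:34],P2@[34:34]
pos 35 'a': at 2 (via fail)  → match P0@[34:35],P2@[35:35]
pos 36 'a': at 2 (via fail)  → match P0@[35:36],P2@[36:36]
pos 37 'a': at 2 (via fail)  → match P0@[36:37],P2@[37:37]
pos 38 'b': at 3 (via fail)
pos 39 'a': at 1 (via fail)  → match P2@[39:39]
pos 40 'a': at 2  → match P0@[39:40],P2@[40:40]
pos 41 'c': at 7 (via fail)
pos 42 'a': at 8  → match P2@[42:42],P3@[41:42]
pos 43 'c': at 7 (via fail)
pos 44 'c': at 7 (via fail)
pos 45 'a': at 8  → match P2@[45:45],P3@[44:45]
pos 46 'c': at 7 (via fail)
pos 47 'a': at 8  → match P2@[47:47],P3@[46:47]

All matches (sorted): [[3,2],[3,3],[5,2],[5,3],[7,2],[7,3],[9,2],[9,3],[13,2],[13,3],[19,2],[20,0],[20,2],[22,2],[22,3],[23,0],[23,2],[27,1],[27,2],[27,3],[28,0],[28,2],[33,1],[33,2],[33,3],[34,0],[34,2],[35,0],[35,2],[36,0],[36,2],[37,0],[37,2],[39,2],[40,0],[40,2],[42,2],[42,3],[45,2],[45,3],[47,2],[47,3]]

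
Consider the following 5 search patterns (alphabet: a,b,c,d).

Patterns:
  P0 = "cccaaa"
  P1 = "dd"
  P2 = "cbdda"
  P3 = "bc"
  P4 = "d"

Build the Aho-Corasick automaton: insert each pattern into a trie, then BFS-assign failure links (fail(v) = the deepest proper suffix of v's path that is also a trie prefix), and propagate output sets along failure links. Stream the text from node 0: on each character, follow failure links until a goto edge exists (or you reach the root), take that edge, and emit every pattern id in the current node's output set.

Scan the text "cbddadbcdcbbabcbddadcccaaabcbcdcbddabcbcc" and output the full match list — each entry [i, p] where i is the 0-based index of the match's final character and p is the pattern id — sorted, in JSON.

Build automaton:
Trie (insert patterns):
  n0 'ε': b→13 c→1 d→7
  n1 'c': b→9 c→2
  n2 'cc': c→3
  n3 'ccc': a→4
  n4 'ccca': a→5
  n5 'cccaa': a→6
  n6 'cccaaa': ·  [P0 ends]
  n7 'd': d→8  [P4 ends]
  n8 'dd': ·  [P1 ends]
  n9 'cb': d→10
  n10 'cbd': d→11
  n11 'cbdd': a→12
  n12 'cbdda': ·  [P2 ends]
  n13 'b': c→14
  n14 'bc': ·  [P3 ends]

Failure links (BFS by depth):
  fail(1) 'c': from fail(0)=0 chase 'c': 0 ⇒ 0;  out=∅∪out(0)=∅
  fail(7) 'd': from fail(0)=0 chase 'd': 0 ⇒ 0;  out={4}∪out(0)={4}
  fail(13) 'b': from fail(0)=0 chase 'b': 0 ⇒ 0;  out=∅∪out(0)=∅
  fail(2) 'cc': from fail(1)=0 chase 'c': 0 ⇒ 1;  out=∅∪out(1)=∅
  fail(8) 'dd': from fail(7)=0 chase 'd': 0 ⇒ 7;  out={1}∪out(7)={1,4}
  fail(9) 'cb': from fail(1)=0 chase 'b': 0 ⇒ 13;  out=∅∪out(13)=∅
  fail(14) 'bc': from fail(13)=0 chase 'c': 0 ⇒ 1;  out={3}∪out(1)={3}
  fail(3) 'ccc': from fail(2)=1 chase 'c': 1 ⇒ 2;  out=∅∪out(2)=∅
  fail(10) 'cbd': from fail(9)=13 chase 'd': 13→0 ⇒ 7;  out=∅∪out(7)={4}
  fail(4) 'ccca': from fail(3)=2 chase 'a': 2→1→0 ⇒ 0;  out=∅∪out(0)=∅
  fail(11) 'cbdd': from fail(10)=7 chase 'd': 7 ⇒ 8;  out=∅∪out(8)={1,4}
  fail(5) 'cccaa': from fail(4)=0 chase 'a': 0 ⇒ 0;  out=∅∪out(0)=∅
  fail(12) 'cbdda': from fail(11)=8 chase 'a': 8→7→0 ⇒ 0;  out={2}∪out(0)={2}
  fail(6) 'cccaaa': from fail(5)=0 chase 'a': 0 ⇒ 0;  out={0}∪out(0)={0}

Text stream:
pos 0 'c': at 1
pos 1 'b': at 9
pos 2 'd': at 10  → match P4@[2:2]
pos 3 'd': at 11  → match P1@[2:3],P4@[3:3]
pos 4 'a': at 12  → match P2@[0:4]
pos 5 'd': at 7 ·f  → match P4@[5:5]
pos 6 'b': at 13 ·f
pos 7 'c': at 14  → match P3@[6:7]
pos 8 'd': at 7 ·f  → match P4@[8:8]
pos 9 'c': at 1 ·f
pos 10 'b': at 9
pos 11 'b': at 13 ·f
pos 12 'a': at 0 ·f
pos 13 'b': at 13
pos 14 'c': at 14  → match P3@[13:14]
pos 15 'b': at 9 ·f
pos 16 'd': at 10  → match P4@[16:16]
pos 17 'd': at 11  → match P1@[16:17],P4@[17:17]
pos 18 'a': at 12  → match P2@[14:18]
pos 19 'd': at 7 ·f  → match P4@[19:19]
pos 20 'c': at 1 ·f
pos 21 'c': at 2
pos 22 'c': at 3
pos 23 'a': at 4
pos 24 'a': at 5
pos 25 'a': at 6  → match P0@[20:25]
pos 26 'b': at 13 ·f
pos 27 'c': at 14  → match P3@[26:27]
pos 28 'b': at 9 ·f
pos 29 'c': at 14 ·f  → match P3@[28:29]
pos 30 'd': at 7 ·f  → match P4@[30:30]
pos 31 'c': at 1 ·f
pos 32 'b': at 9
pos 33 'd': at 10  → match P4@[33:33]
pos 34 'd': at 11  → match P1@[33:34],P4@[34:34]
pos 35 'a': at 12  → match P2@[31:35]
pos 36 'b': at 13 ·f
pos 37 'c': at 14  → match P3@[36:37]
pos 38 'b': at 9 ·f
pos 39 'c': at 14 ·f  → match P3@[38:39]
pos 40 'c': at 2 ·f

Result: [[2,4],[3,1],[3,4],[4,2],[5,4],[7,3],[8,4],[14,3],[16,4],[17,1],[17,4],[18,2],[19,4],[25,0],[27,3],[29,3],[30,4],[33,4],[34,1],[34,4],[35,2],[37,3],[39,3]]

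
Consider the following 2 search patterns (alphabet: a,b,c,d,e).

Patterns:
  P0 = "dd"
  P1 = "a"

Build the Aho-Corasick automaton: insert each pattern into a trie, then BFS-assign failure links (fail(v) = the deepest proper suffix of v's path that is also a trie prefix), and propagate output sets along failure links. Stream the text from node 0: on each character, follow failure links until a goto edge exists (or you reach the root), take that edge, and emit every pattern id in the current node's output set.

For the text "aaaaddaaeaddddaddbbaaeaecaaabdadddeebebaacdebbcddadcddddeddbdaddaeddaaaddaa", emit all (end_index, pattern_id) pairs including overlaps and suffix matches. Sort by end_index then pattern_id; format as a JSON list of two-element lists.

Construct AC machine:
Trie (insert patterns):
  0='ε' goto a→3 d→1
  1='d' goto d→2
  2='dd' goto ·  ←P0
  3='a' goto ·  ←P1

Failure links (BFS by depth):
  fail(1) 'd': from fail(0)=0 chase 'd': 0 ⇒ 0;  out=∅∪out(0)=∅
  fail(3) 'a': from fail(0)=0 chase 'a': 0 ⇒ 0;  out={1}∪out(0)={1}
  fail(2) 'dd': from fail(1)=0 chase 'd': 0 ⇒ 1;  out={0}∪out(1)={0}

Run:
[0] read 'a'  n0⇒n3  → match P1@[0:0]
[1] read 'a'  n3⇒n3 ·f  → match P1@[1:1]
[2] read 'a'  n3⇒n3 ·f  → match P1@[2:2]
[3] read 'a'  n3⇒n3 ·f  → match P1@[3:3]
[4] read 'd'  n3⇒n1 ·f
[5] read 'd'  n1⇒n2  → match P0@[4:5]
[6] read 'a'  n2⇒n3 ·f  → match P1@[6:6]
[7] read 'a'  n3⇒n3 ·f  → match P1@[7:7]
[8] read 'e'  n3⇒n0 ·f
[9] read 'a'  n0⇒n3  → match P1@[9:9]
[10] read 'd'  n3⇒n1 ·f
[11] read 'd'  n1⇒n2  → match P0@[10:11]
[12] read 'd'  n2⇒n2 ·f  → match P0@[11:12]
[13] read 'd'  n2⇒n2 ·f  → match P0@[12:13]
[14] read 'a'  n2⇒n3 ·f  → match P1@[14:14]
[15] read 'd'  n3⇒n1 ·f
[16] read 'd'  n1⇒n2  → match P0@[15:16]
[17] read 'b'  n2⇒n0 ·f
[18] read 'b'  n0⇒n0
[19] read 'a'  n0⇒n3  → match P1@[19:19]
[20] read 'a'  n3⇒n3 ·f  → match P1@[20:20]
[21] read 'e'  n3⇒n0 ·f
[22] read 'a'  n0⇒n3  → match P1@[22:22]
[23] read 'e'  n3⇒n0 ·f
[24] read 'c'  n0⇒n0
[25] read 'a'  n0⇒n3  → match P1@[25:25]
[26] read 'a'  n3⇒n3 ·f  → match P1@[26:26]
[27] read 'a'  n3⇒n3 ·f  → match P1@[27:27]
[28] read 'b'  n3⇒n0 ·f
[29] read 'd'  n0⇒n1
[30] read 'a'  n1⇒n3 ·f  → match P1@[30:30]
[31] read 'd'  n3⇒n1 ·f
[32] read 'd'  n1⇒n2  → match P0@[31:32]
[33] read 'd'  n2⇒n2 ·f  → match P0@[32:33]
[34] read 'e'  n2⇒n0 ·f
[35] read 'e'  n0⇒n0
[36] read 'b'  n0⇒n0
[37] read 'e'  n0⇒n0
[38] read 'b'  n0⇒n0
[39] read 'a'  n0⇒n3  → match P1@[39:39]
[40] read 'a'  n3⇒n3 ·f  → match P1@[40:40]
[41] read 'c'  n3⇒n0 ·f
[42] read 'd'  n0⇒n1
[43] read 'e'  n1⇒n0 ·f
[44] read 'b'  n0⇒n0
[45] read 'b'  n0⇒n0
[46] read 'c'  n0⇒n0
[47] read 'd'  n0⇒n1
[48] read 'd'  n1⇒n2  → match P0@[47:48]
[49] read 'a'  n2⇒n3 ·f  → match P1@[49:49]
[50] read 'd'  n3⇒n1 ·f
[51] read 'c'  n1⇒n0 ·f
[52] read 'd'  n0⇒n1
[53] read 'd'  n1⇒n2  → match P0@[52:53]
[54] read 'd'  n2⇒n2 ·f  → match P0@[53:54]
[55] read 'd'  n2⇒n2 ·f  → match P0@[54:55]
[56] read 'e'  n2⇒n0 ·f
[57] read 'd'  n0⇒n1
[58] read 'd'  n1⇒n2  → match P0@[57:58]
[59] read 'b'  n2⇒n0 ·f
[60] read 'd'  n0⇒n1
[61] read 'a'  n1⇒n3 ·f  → match P1@[61:61]
[62] read 'd'  n3⇒n1 ·f
[63] read 'd'  n1⇒n2  → match P0@[62:63]
[64] read 'a'  n2⇒n3 ·f  → match P1@[64:64]
[65] read 'e'  n3⇒n0 ·f
[66] read 'd'  n0⇒n1
[67] read 'd'  n1⇒n2  → match P0@[66:67]
[68] read 'a'  n2⇒n3 ·f  → match P1@[68:68]
[69] read 'a'  n3⇒n3 ·f  → match P1@[69:69]
[70] read 'a'  n3⇒n3 ·f  → match P1@[70:70]
[71] read 'd'  n3⇒n1 ·f
[72] read 'd'  n1⇒n2  → match P0@[71:72]
[73] read 'a'  n2⇒n3 ·f  → match P1@[73:73]
[74] read 'a'  n3⇒n3 ·f  → match P1@[74:74]

All matches (sorted): [[0,1],[1,1],[2,1],[3,1],[5,0],[6,1],[7,1],[9,1],[11,0],[12,0],[13,0],[14,1],[16,0],[19,1],[20,1],[22,1],[25,1],[26,1],[27,1],[30,1],[32,0],[33,0],[39,1],[40,1],[48,0],[49,1],[53,0],[54,0],[55,0],[58,0],[61,1],[63,0],[64,1],[67,0],[68,1],[69,1],[70,1],[72,0],[73,1],[74,1]]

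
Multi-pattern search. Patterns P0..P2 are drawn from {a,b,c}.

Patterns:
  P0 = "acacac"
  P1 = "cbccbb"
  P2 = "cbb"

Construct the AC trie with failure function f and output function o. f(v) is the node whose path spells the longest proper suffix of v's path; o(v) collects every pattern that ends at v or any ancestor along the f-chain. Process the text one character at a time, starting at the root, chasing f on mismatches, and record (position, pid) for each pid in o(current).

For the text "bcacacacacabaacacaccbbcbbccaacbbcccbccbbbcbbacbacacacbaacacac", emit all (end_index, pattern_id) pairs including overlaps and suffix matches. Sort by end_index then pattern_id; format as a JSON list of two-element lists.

Build:
Trie nodes:
  n0 'ε': a→1 c→7
  n1 'a': c→2
  n2 'ac': a→3
  n3 'aca': c→4
  n4 'acac': a→5
  n5 'acaca': c→6
  n6 'acacac': ·  ←P0
  n7 'c': b→8
  n8 'cb': b→13 c→9
  n9 'cbc': c→10
  n10 'cbcc': b→11
  n11 'cbccb': b→12
  n12 'cbccbb': ·  ←P1
  n13 'cbb': ·  ←P2

Failure links (BFS by depth):
  n1('a'): parent n0 fail=0; on 'a' 0 → fail=0;  out ∅∪∅=∅
  n7('c'): parent n0 fail=0; on 'c' 0 → fail=0;  out ∅∪∅=∅
  n2('ac'): parent n1 fail=0; on 'c' 0 → fail=7;  out ∅∪∅=∅
  n8('cb'): parent n7 fail=0; on 'b' 0 → fail=0;  out ∅∪∅=∅
  n3('aca'): parent n2 fail=7; on 'a' 7→0 → fail=1;  out ∅∪∅=∅
  n9('cbc'): parent n8 fail=0; on 'c' 0 → fail=7;  out ∅∪∅=∅
  n13('cbb'): parent n8 fail=0; on 'b' 0 → fail=0;  out {2}∪∅={2}
  n4('acac'): parent n3 fail=1; on 'c' 1 → fail=2;  out ∅∪∅=∅
  n10('cbcc'): parent n9 fail=7; on 'c' 7→0 → fail=7;  out ∅∪∅=∅
  n5('acaca'): parent n4 fail=2; on 'a' 2 → fail=3;  out ∅∪∅=∅
  n11('cbccb'): parent n10 fail=7; on 'b' 7 → fail=8;  out ∅∪∅=∅
  n6('acacac'): parent n5 fail=3; on 'c' 3 → fail=4;  out {0}∪∅={0}
  n12('cbccbb'): parent n11 fail=8; on 'b' 8 → fail=13;  out {1}∪{2}={1,2}

Scan:
i=0 'b': node 0→0
i=1 'c': node 0→7
i=2 'a': node 7→1 (fail-walked)
i=3 'c': node 1→2
i=4 'a': node 2→3
i=5 'c': node 3→4
i=6 'a': node 4→5
i=7 'c': node 5→6  emit P0@[2:7]
i=8 'a': node 6→5 (fail-walked)
i=9 'c': node 5→6  emit P0@[4:9]
i=10 'a': node 6→5 (fail-walked)
i=11 'b': node 5→0 (fail-walked)
i=12 'a': node 0→1
i=13 'a': node 1→1 (fail-walked)
i=14 'c': node 1→2
i=15 'a': node 2→3
i=16 'c': node 3→4
i=17 'a': node 4→5
i=18 'c': node 5→6  emit P0@[13:18]
i=19 'c': node 6→7 (fail-walked)
i=20 'b': node 7→8
i=21 'b': node 8→13  emit P2@[19:21]
i=22 'c': node 13→7 (fail-walked)
i=23 'b': node 7→8
i=24 'b': node 8→13  emit P2@[22:24]
i=25 'c': node 13→7 (fail-walked)
i=26 'c': node 7→7 (fail-walked)
i=27 'a': node 7→1 (fail-walked)
i=28 'a': node 1→1 (fail-walked)
i=29 'c': node 1→2
i=30 'b': node 2→8 (fail-walked)
i=31 'b': node 8→13  emit P2@[29:31]
i=32 'c': node 13→7 (fail-walked)
i=33 'c': node 7→7 (fail-walked)
i=34 'c': node 7→7 (fail-walked)
i=35 'b': node 7→8
i=36 'c': node 8→9
i=37 'c': node 9→10
i=38 'b': node 10→11
i=39 'b': node 11→12  emit P1@[34:39],P2@[37:39]
i=40 'b': node 12→0 (fail-walked)
i=41 'c': node 0→7
i=42 'b': node 7→8
i=43 'b': node 8→13  emit P2@[41:43]
i=44 'a': node 13→1 (fail-walked)
i=45 'c': node 1→2
i=46 'b': node 2→8 (fail-walked)
i=47 'a': node 8→1 (fail-walked)
i=48 'c': node 1→2
i=49 'a': node 2→3
i=50 'c': node 3→4
i=51 'a': node 4→5
i=52 'c': node 5→6  emit P0@[47:52]
i=53 'b': node 6→8 (fail-walked)
i=54 'a': node 8→1 (fail-walked)
i=55 'a': node 1→1 (fail-walked)
i=56 'c': node 1→2
i=57 'a': node 2→3
i=58 'c': node 3→4
i=59 'a': node 4→5
i=60 'c': node 5→6  emit P0@[55:60]

All matches (sorted): [[7,0],[9,0],[18,0],[21,2],[24,2],[31,2],[39,1],[39,2],[43,2],[52,0],[60,0]]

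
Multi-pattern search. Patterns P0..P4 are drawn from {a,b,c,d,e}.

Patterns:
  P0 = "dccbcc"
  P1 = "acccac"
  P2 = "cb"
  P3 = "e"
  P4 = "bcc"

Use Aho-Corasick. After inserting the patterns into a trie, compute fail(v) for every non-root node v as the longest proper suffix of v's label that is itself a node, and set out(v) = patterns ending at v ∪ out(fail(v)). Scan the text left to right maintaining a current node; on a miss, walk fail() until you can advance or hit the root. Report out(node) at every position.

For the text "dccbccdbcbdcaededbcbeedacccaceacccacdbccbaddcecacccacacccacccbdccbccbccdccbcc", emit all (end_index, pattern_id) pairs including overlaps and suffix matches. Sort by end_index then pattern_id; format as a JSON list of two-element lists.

Build:
Trie nodes:
  0='ε' goto a→7 b→16 c→13 d→1 e→15
  1='d' goto c→2
  2='dc' goto c→3
  3='dcc' goto b→4
  4='dccb' goto c→5
  5='dccbc' goto c→6
  6='dccbcc' goto ·  [P0 ends]
  7='a' goto c→8
  8='ac' goto c→9
  9='acc' goto c→10
  10='accc' goto a→11
  11='accca' goto c→12
  12='acccac' goto ·  [P1 ends]
  13='c' goto b→14
  14='cb' goto ·  [P2 ends]
  15='e' goto ·  [P3 ends]
  16='b' goto c→17
  17='bc' goto c→18
  18='bcc' goto ·  [P4 ends]

Failure links (BFS by depth):
  n1('d'): parent n0 fail=0; on 'd' 0 → fail=0;  out ∅∪∅=∅
  n7('a'): parent n0 fail=0; on 'a' 0 → fail=0;  out ∅∪∅=∅
  n13('c'): parent n0 fail=0; on 'c' 0 → fail=0;  out ∅∪∅=∅
  n15('e'): parent n0 fail=0; on 'e' 0 → fail=0;  out {3}∪∅={3}
  n16('b'): parent n0 fail=0; on 'b' 0 → fail=0;  out ∅∪∅=∅
  n2('dc'): parent n1 fail=0; on 'c' 0 → fail=13;  out ∅∪∅=∅
  n8('ac'): parent n7 fail=0; on 'c' 0 → fail=13;  out ∅∪∅=∅
  n14('cb'): parent n13 fail=0; on 'b' 0 → fail=16;  out {2}∪∅={2}
  n17('bc'): parent n16 fail=0; on 'c' 0 → fail=13;  out ∅∪∅=∅
  n3('dcc'): parent n2 fail=13; on 'c' 13→0 → fail=13;  out ∅∪∅=∅
  n9('acc'): parent n8 fail=13; on 'c' 13→0 → fail=13;  out ∅∪∅=∅
  n18('bcc'): parent n17 fail=13; on 'c' 13→0 → fail=13;  out {4}∪∅={4}
  n4('dccb'): parent n3 fail=13; on 'b' 13 → fail=14;  out ∅∪{2}={2}
  n10('accc'): parent n9 fail=13; on 'c' 13→0 → fail=13;  out ∅∪∅=∅
  n5('dccbc'): parent n4 fail=14; on 'c' 14→16 → fail=17;  out ∅∪∅=∅
  n11('accca'): parent n10 fail=13; on 'a' 13→0 → fail=7;  out ∅∪∅=∅
  n6('dccbcc'): parent n5 fail=17; on 'c' 17 → fail=18;  out {0}∪{4}={0,4}
  n12('acccac'): parent n11 fail=7; on 'c' 7 → fail=8;  out {1}∪∅={1}

Run:
[0] read 'd'  n0⇒n1
[1] read 'c'  n1⇒n2
[2] read 'c'  n2⇒n3
[3] read 'b'  n3⇒n4  emit P2@[2:3]
[4] read 'c'  n4⇒n5
[5] read 'c'  n5⇒n6  emit P0@[0:5],P4@[3:5]
[6] read 'd'  n6⇒n1 ·f
[7] read 'b'  n1⇒n16 ·f
[8] read 'c'  n16⇒n17
[9] read 'b'  n17⇒n14 ·f  emit P2@[8:9]
[10] read 'd'  n14⇒n1 ·f
[11] read 'c'  n1⇒n2
[12] read 'a'  n2⇒n7 ·f
[13] read 'e'  n7⇒n15 ·f  emit P3@[13:13]
[14] read 'd'  n15⇒n1 ·f
[15] read 'e'  n1⇒n15 ·f  emit P3@[15:15]
[16] read 'd'  n15⇒n1 ·f
[17] read 'b'  n1⇒n16 ·f
[18] read 'c'  n16⇒n17
[19] read 'b'  n17⇒n14 ·f  emit P2@[18:19]
[20] read 'e'  n14⇒n15 ·f  emit P3@[20:20]
[21] read 'e'  n15⇒n15 ·f  emit P3@[21:21]
[22] read 'd'  n15⇒n1 ·f
[23] read 'a'  n1⇒n7 ·f
[24] read 'c'  n7⇒n8
[25] read 'c'  n8⇒n9
[26] read 'c'  n9⇒n10
[27] read 'a'  n10⇒n11
[28] read 'c'  n11⇒n12  emit P1@[23:28]
[29] read 'e'  n12⇒n15 ·f  emit P3@[29:29]
[30] read 'a'  n15⇒n7 ·f
[31] read 'c'  n7⇒n8
[32] read 'c'  n8⇒n9
[33] read 'c'  n9⇒n10
[34] read 'a'  n10⇒n11
[35] read 'c'  n11⇒n12  emit P1@[30:35]
[36] read 'd'  n12⇒n1 ·f
[37] read 'b'  n1⇒n16 ·f
[38] read 'c'  n16⇒n17
[39] read 'c'  n17⇒n18  emit P4@[37:39]
[40] read 'b'  n18⇒n14 ·f  emit P2@[39:40]
[41] read 'a'  n14⇒n7 ·f
[42] read 'd'  n7⇒n1 ·f
[43] read 'd'  n1⇒n1 ·f
[44] read 'c'  n1⇒n2
[45] read 'e'  n2⇒n15 ·f  emit P3@[45:45]
[46] read 'c'  n15⇒n13 ·f
[47] read 'a'  n13⇒n7 ·f
[48] read 'c'  n7⇒n8
[49] read 'c'  n8⇒n9
[50] read 'c'  n9⇒n10
[51] read 'a'  n10⇒n11
[52] read 'c'  n11⇒n12  emit P1@[47:52]
[53] read 'a'  n12⇒n7 ·f
[54] read 'c'  n7⇒n8
[55] read 'c'  n8⇒n9
[56] read 'c'  n9⇒n10
[57] read 'a'  n10⇒n11
[58] read 'c'  n11⇒n12  emit P1@[53:58]
[59] read 'c'  n12⇒n9 ·f
[60] read 'c'  n9⇒n10
[61] read 'b'  n10⇒n14 ·f  emit P2@[60:61]
[62] read 'd'  n14⇒n1 ·f
[63] read 'c'  n1⇒n2
[64] read 'c'  n2⇒n3
[65] read 'b'  n3⇒n4  emit P2@[64:65]
[66] read 'c'  n4⇒n5
[67] read 'c'  n5⇒n6  emit P0@[62:67],P4@[65:67]
[68] read 'b'  n6⇒n14 ·f  emit P2@[67:68]
[69] read 'c'  n14⇒n17 ·f
[70] read 'c'  n17⇒n18  emit P4@[68:70]
[71] read 'd'  n18⇒n1 ·f
[72] read 'c'  n1⇒n2
[73] read 'c'  n2⇒n3
[74] read 'b'  n3⇒n4  emit P2@[73:74]
[75] read 'c'  n4⇒n5
[76] read 'c'  n5⇒n6  emit P0@[71:76],P4@[74:76]

All matches (sorted): [[3,2],[5,0],[5,4],[9,2],[13,3],[15,3],[19,2],[20,3],[21,3],[28,1],[29,3],[35,1],[39,4],[40,2],[45,3],[52,1],[58,1],[61,2],[65,2],[67,0],[67,4],[68,2],[70,4],[74,2],[76,0],[76,4]]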